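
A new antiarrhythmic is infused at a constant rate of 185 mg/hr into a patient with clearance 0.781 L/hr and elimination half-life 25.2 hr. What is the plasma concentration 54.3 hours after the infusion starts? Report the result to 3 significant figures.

Css = rate / CL = 185 / 0.781 = 236.9 mg/L
k = ln 2 / 25.2 = 0.02751 hr⁻¹
C(t) = Css (1 − e^(−kt)) = 236.9 × (1 − e^(−1.494)) = 236.9 × 0.7754 ≈ 184 mg/L

184 mg/L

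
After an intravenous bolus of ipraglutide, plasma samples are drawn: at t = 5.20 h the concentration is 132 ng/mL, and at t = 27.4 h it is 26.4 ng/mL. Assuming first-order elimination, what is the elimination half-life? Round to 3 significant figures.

k = ln(C₁/C₂) / (t₂ − t₁) = ln(132/26.4) / (27.4 − 5.20)
  = 1.609 / 22.20 = 0.07250 h⁻¹
t½ = ln 2 / k = ln 2 / 0.07250 ≈ 9.56 hours

9.56 hours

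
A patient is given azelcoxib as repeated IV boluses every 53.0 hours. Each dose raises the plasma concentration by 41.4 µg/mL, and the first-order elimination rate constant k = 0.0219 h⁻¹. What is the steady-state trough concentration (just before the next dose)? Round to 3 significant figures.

18.9 µg/mL

Fraction remaining after one interval: e^(−kτ) = e^(−0.02190 × 53.0) = 0.3133
R = 1 / (1 − 0.3133) = 1.456
Css,max = 41.4 × 1.456 = 60.29 µg/mL
Css,min = Css,max × e^(−kτ) = 60.29 × 0.3133 ≈ 18.9 µg/mL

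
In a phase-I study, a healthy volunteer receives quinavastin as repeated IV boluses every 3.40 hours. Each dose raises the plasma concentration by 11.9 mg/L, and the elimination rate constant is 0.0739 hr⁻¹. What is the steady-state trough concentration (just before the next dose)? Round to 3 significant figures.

41.7 mg/L

Fraction remaining after one interval: e^(−kτ) = e^(−0.07390 × 3.40) = 0.7778
R = 1 / (1 − 0.7778) = 4.501
Css,max = 11.9 × 4.501 = 53.56 mg/L
Css,min = Css,max × e^(−kτ) = 53.56 × 0.7778 ≈ 41.7 mg/L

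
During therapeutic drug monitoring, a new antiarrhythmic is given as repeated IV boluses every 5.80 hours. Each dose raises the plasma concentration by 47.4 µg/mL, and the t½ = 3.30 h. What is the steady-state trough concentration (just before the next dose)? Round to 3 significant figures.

k = ln 2 / 3.30 = 0.2100 h⁻¹
Fraction remaining after one interval: e^(−kτ) = e^(−0.2100 × 5.80) = 0.2957
R = 1 / (1 − 0.2957) = 1.420
Css,max = 47.4 × 1.420 = 67.31 µg/mL
Css,min = Css,max × e^(−kτ) = 67.31 × 0.2957 ≈ 19.9 µg/mL

19.9 µg/mL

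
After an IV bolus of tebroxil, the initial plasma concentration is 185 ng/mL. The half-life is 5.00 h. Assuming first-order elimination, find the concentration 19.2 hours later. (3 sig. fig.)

k = ln 2 / 5.00 = 0.1386 h⁻¹
C(t) = C₀ e^(−kt) = 185 × e^(−0.1386 × 19.2) = 185 × e^(−2.662) = 185 × 0.06983 ≈ 12.9 ng/mL

12.9 ng/mL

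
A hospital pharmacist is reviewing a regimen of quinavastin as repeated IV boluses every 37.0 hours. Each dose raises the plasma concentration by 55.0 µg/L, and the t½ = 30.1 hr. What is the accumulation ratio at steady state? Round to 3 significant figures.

k = ln 2 / 30.1 = 0.02303 hr⁻¹
Fraction remaining after one interval: e^(−kτ) = e^(−0.02303 × 37.0) = 0.4265
R = 1 / (1 − 0.4265) = 1 / 0.5735 ≈ 1.74

1.74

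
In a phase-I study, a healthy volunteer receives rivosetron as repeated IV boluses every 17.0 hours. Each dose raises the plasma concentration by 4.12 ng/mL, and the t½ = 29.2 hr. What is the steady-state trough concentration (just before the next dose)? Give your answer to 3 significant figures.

8.29 ng/mL

k = ln 2 / 29.2 = 0.02374 hr⁻¹
Fraction remaining after one interval: e^(−kτ) = e^(−0.02374 × 17.0) = 0.6679
R = 1 / (1 − 0.6679) = 3.012
Css,max = 4.12 × 3.012 = 12.41 ng/mL
Css,min = Css,max × e^(−kτ) = 12.41 × 0.6679 ≈ 8.29 ng/mL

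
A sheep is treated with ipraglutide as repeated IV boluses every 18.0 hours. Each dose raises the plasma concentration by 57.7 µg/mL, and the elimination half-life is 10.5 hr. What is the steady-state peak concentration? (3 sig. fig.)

83.0 µg/mL

k = ln 2 / 10.5 = 0.06601 hr⁻¹
Fraction remaining after one interval: e^(−kτ) = e^(−0.06601 × 18.0) = 0.3048
R = 1 / (1 − 0.3048) = 1.438
Css,max = 57.7 × 1.438 ≈ 83.0 µg/mL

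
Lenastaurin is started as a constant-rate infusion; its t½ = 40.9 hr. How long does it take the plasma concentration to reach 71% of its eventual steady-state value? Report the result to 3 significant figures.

k = ln 2 / 40.9 = 0.01695 hr⁻¹
f = 1 − e^(−kt)  ⇒  t = −ln(1 − f) / k
t = −ln(1 − 0.71) / 0.01695 = 1.238 / 0.01695 ≈ 73.0 hours

73.0 hours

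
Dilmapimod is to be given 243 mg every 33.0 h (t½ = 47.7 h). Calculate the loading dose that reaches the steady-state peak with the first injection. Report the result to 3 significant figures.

k = ln 2 / 47.7 = 0.01453 h⁻¹
Accumulation ratio R = 1 / (1 − e^(−kτ)) = 1 / (1 − e^(−0.01453×33.0)) = 1 / (1 − 0.6191) = 2.625
Loading dose = maintenance dose × R = 243 × 2.625 ≈ 638 mg

638 mg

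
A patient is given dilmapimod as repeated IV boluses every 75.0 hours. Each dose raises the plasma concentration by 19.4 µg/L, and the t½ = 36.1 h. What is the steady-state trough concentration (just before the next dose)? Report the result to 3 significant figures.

k = ln 2 / 36.1 = 0.01920 h⁻¹
Fraction remaining after one interval: e^(−kτ) = e^(−0.01920 × 75.0) = 0.2369
R = 1 / (1 − 0.2369) = 1.310
Css,max = 19.4 × 1.310 = 25.42 µg/L
Css,min = Css,max × e^(−kτ) = 25.42 × 0.2369 ≈ 6.02 µg/L

6.02 µg/L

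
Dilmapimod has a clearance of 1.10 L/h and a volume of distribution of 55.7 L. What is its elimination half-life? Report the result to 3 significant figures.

k = CL / V = 1.10 / 55.7 = 0.01975 h⁻¹
t½ = ln 2 / k = ln 2 / 0.01975 ≈ 35.1 hours

35.1 hours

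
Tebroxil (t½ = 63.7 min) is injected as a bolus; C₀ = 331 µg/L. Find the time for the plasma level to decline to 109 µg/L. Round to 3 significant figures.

102 minutes

k = ln 2 / 63.7 = 0.01088 min⁻¹
C(t) = C₀ e^(−kt)  ⇒  t = ln(C₀/C) / k
t = ln(331/109) / 0.01088 = 1.111 / 0.01088 ≈ 102 minutes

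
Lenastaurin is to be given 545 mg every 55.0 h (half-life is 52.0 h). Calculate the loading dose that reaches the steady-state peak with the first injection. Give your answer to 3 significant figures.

k = ln 2 / 52.0 = 0.01333 h⁻¹
Accumulation ratio R = 1 / (1 − e^(−kτ)) = 1 / (1 − e^(−0.01333×55.0)) = 1 / (1 − 0.4804) = 1.925
Loading dose = maintenance dose × R = 545 × 1.925 ≈ 1050 mg

1050 mg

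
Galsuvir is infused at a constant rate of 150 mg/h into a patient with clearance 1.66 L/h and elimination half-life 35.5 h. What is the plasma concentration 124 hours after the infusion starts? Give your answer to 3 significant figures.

82.3 µg/mL

Css = rate / CL = 150 / 1.66 = 90.36 µg/mL
k = ln 2 / 35.5 = 0.01953 h⁻¹
C(t) = Css (1 − e^(−kt)) = 90.36 × (1 − e^(−2.421)) = 90.36 × 0.9112 ≈ 82.3 µg/mL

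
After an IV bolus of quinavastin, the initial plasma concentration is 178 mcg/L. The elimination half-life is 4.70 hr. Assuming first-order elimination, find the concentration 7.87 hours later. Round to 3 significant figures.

55.8 mcg/L

k = ln 2 / 4.70 = 0.1475 hr⁻¹
C(t) = C₀ e^(−kt) = 178 × e^(−0.1475 × 7.87) = 178 × e^(−1.161) = 178 × 0.3133 ≈ 55.8 mcg/L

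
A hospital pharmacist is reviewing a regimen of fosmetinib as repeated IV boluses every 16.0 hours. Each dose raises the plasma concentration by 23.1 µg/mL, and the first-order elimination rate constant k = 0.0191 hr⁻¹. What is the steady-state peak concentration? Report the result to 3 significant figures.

87.7 µg/mL

Fraction remaining after one interval: e^(−kτ) = e^(−0.01910 × 16.0) = 0.7367
R = 1 / (1 − 0.7367) = 3.798
Css,max = 23.1 × 3.798 ≈ 87.7 µg/mL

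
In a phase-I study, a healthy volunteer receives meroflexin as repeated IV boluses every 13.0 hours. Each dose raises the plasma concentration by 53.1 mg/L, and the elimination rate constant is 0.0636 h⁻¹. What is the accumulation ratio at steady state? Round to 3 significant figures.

1.78

Fraction remaining after one interval: e^(−kτ) = e^(−0.06360 × 13.0) = 0.4374
R = 1 / (1 − 0.4374) = 1 / 0.5626 ≈ 1.78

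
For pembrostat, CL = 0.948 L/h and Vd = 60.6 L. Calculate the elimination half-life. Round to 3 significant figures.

k = CL / V = 0.948 / 60.6 = 0.01564 h⁻¹
t½ = ln 2 / k = ln 2 / 0.01564 ≈ 44.3 hours

44.3 hours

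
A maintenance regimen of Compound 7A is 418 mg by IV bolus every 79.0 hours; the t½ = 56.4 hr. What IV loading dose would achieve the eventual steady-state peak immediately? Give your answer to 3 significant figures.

673 mg

k = ln 2 / 56.4 = 0.01229 hr⁻¹
Accumulation ratio R = 1 / (1 − e^(−kτ)) = 1 / (1 − e^(−0.01229×79.0)) = 1 / (1 − 0.3787) = 1.610
Loading dose = maintenance dose × R = 418 × 1.610 ≈ 673 mg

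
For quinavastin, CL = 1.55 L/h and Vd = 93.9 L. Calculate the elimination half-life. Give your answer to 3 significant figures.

k = CL / V = 1.55 / 93.9 = 0.01651 h⁻¹
t½ = ln 2 / k = ln 2 / 0.01651 ≈ 42.0 hours

42.0 hours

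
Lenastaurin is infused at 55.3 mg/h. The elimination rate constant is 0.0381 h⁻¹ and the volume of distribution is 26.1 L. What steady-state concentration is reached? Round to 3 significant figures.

55.6 µg/mL

CL = k · V = 0.0381 × 26.1 = 0.9944 L/h
Css = rate / CL = 55.3 / 0.9944 ≈ 55.6 µg/mL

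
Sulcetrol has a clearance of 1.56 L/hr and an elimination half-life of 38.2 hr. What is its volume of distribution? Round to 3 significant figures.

k = ln 2 / t½ = ln 2 / 38.2 = 0.01815 hr⁻¹
V = CL / k = 1.56 / 0.01815 ≈ 86.0 L

86.0 L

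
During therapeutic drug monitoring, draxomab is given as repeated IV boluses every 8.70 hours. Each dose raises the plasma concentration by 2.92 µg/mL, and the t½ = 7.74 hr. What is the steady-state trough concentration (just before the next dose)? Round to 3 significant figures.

k = ln 2 / 7.74 = 0.08955 hr⁻¹
Fraction remaining after one interval: e^(−kτ) = e^(−0.08955 × 8.70) = 0.4588
R = 1 / (1 − 0.4588) = 1.848
Css,max = 2.92 × 1.848 = 5.396 µg/mL
Css,min = Css,max × e^(−kτ) = 5.396 × 0.4588 ≈ 2.48 µg/mL

2.48 µg/mL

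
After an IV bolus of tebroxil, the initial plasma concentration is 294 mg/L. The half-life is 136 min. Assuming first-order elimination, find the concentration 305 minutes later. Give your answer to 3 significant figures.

62.1 mg/L

k = ln 2 / 136 = 0.005097 min⁻¹
305 min is 2.243 half-lives, so C = 294 × (1/2)^2.243 = 294 × 0.2113 ≈ 62.1 mg/L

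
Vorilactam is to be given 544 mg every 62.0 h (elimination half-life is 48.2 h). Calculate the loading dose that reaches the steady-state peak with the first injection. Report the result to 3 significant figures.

922 mg

k = ln 2 / 48.2 = 0.01438 h⁻¹
Accumulation ratio R = 1 / (1 − e^(−kτ)) = 1 / (1 − e^(−0.01438×62.0)) = 1 / (1 − 0.4100) = 1.695
Loading dose = maintenance dose × R = 544 × 1.695 ≈ 922 mg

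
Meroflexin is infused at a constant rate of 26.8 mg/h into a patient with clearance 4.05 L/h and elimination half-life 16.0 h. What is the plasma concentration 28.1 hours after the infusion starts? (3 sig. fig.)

Css = rate / CL = 26.8 / 4.05 = 6.617 mg/L
k = ln 2 / 16.0 = 0.04332 h⁻¹
C(t) = Css (1 − e^(−kt)) = 6.617 × (1 − e^(−1.217)) = 6.617 × 0.7040 ≈ 4.66 mg/L

4.66 mg/L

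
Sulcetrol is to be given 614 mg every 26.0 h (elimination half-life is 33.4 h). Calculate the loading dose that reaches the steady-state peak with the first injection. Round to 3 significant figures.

1470 mg

k = ln 2 / 33.4 = 0.02075 h⁻¹
Accumulation ratio R = 1 / (1 − e^(−kτ)) = 1 / (1 − e^(−0.02075×26.0)) = 1 / (1 − 0.5830) = 2.398
Loading dose = maintenance dose × R = 614 × 2.398 ≈ 1470 mg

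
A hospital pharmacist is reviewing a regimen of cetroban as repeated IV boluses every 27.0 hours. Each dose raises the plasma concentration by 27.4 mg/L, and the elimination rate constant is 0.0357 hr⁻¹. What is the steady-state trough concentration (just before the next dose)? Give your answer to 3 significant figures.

Fraction remaining after one interval: e^(−kτ) = e^(−0.03570 × 27.0) = 0.3814
R = 1 / (1 − 0.3814) = 1.617
Css,max = 27.4 × 1.617 = 44.29 mg/L
Css,min = Css,max × e^(−kτ) = 44.29 × 0.3814 ≈ 16.9 mg/L

16.9 mg/L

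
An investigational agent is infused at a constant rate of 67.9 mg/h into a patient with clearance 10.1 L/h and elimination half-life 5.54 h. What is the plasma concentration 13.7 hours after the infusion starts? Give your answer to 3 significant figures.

5.51 mg/L

Css = rate / CL = 67.9 / 10.1 = 6.723 mg/L
k = ln 2 / 5.54 = 0.1251 h⁻¹
C(t) = Css (1 − e^(−kt)) = 6.723 × (1 − e^(−1.714)) = 6.723 × 0.8199 ≈ 5.51 mg/L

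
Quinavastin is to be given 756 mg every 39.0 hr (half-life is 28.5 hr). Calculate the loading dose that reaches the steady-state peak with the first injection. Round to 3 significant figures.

k = ln 2 / 28.5 = 0.02432 hr⁻¹
Accumulation ratio R = 1 / (1 − e^(−kτ)) = 1 / (1 − e^(−0.02432×39.0)) = 1 / (1 − 0.3873) = 1.632
Loading dose = maintenance dose × R = 756 × 1.632 ≈ 1230 mg

1230 mg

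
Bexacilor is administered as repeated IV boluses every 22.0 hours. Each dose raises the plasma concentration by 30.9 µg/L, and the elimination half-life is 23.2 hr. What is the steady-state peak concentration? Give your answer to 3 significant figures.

k = ln 2 / 23.2 = 0.02988 hr⁻¹
Fraction remaining after one interval: e^(−kτ) = e^(−0.02988 × 22.0) = 0.5183
R = 1 / (1 − 0.5183) = 2.076
Css,max = 30.9 × 2.076 ≈ 64.1 µg/L

64.1 µg/L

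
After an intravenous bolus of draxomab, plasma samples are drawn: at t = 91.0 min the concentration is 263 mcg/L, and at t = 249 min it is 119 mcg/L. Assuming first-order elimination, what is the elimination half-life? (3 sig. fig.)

138 minutes

k = ln(C₁/C₂) / (t₂ − t₁) = ln(263/119) / (249 − 91.0)
  = 0.7930 / 158.0 = 0.005019 min⁻¹
t½ = ln 2 / k = ln 2 / 0.005019 ≈ 138 minutes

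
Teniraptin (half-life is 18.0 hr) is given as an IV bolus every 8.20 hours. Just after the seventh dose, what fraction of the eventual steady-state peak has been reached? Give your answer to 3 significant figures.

0.890

k = ln 2 / 18.0 = 0.03851 hr⁻¹
f_n = 1 − e^(−nkτ) = 1 − e^(−7 × 0.03851 × 8.20) = 1 − e^(−2.210) = 1 − 0.1097 ≈ 0.890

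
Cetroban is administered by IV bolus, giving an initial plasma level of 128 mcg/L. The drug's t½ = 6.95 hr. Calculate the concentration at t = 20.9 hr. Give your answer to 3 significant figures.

k = ln 2 / 6.95 = 0.09973 hr⁻¹
C(t) = C₀ e^(−kt) = 128 × e^(−0.09973 × 20.9) = 128 × e^(−2.084) = 128 × 0.1244 ≈ 15.9 mcg/L

15.9 mcg/L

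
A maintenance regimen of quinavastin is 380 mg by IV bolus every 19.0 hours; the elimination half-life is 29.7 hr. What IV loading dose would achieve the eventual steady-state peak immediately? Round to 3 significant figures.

1060 mg

k = ln 2 / 29.7 = 0.02334 hr⁻¹
Accumulation ratio R = 1 / (1 − e^(−kτ)) = 1 / (1 − e^(−0.02334×19.0)) = 1 / (1 − 0.6418) = 2.792
Loading dose = maintenance dose × R = 380 × 2.792 ≈ 1060 mg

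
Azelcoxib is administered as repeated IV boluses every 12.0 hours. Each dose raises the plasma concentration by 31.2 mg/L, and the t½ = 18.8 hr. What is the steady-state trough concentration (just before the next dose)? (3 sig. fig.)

k = ln 2 / 18.8 = 0.03687 hr⁻¹
Fraction remaining after one interval: e^(−kτ) = e^(−0.03687 × 12.0) = 0.6425
R = 1 / (1 − 0.6425) = 2.797
Css,max = 31.2 × 2.797 = 87.27 mg/L
Css,min = Css,max × e^(−kτ) = 87.27 × 0.6425 ≈ 56.1 mg/L

56.1 mg/L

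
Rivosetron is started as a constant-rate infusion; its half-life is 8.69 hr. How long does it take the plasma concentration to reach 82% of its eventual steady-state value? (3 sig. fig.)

k = ln 2 / 8.69 = 0.07976 hr⁻¹
f = 1 − e^(−kt)  ⇒  t = −ln(1 − f) / k
t = −ln(1 − 0.82) / 0.07976 = 1.715 / 0.07976 ≈ 21.5 hours

21.5 hours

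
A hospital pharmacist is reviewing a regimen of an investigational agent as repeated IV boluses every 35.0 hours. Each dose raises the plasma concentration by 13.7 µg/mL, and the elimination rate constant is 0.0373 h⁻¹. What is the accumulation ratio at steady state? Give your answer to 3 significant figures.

1.37

Fraction remaining after one interval: e^(−kτ) = e^(−0.03730 × 35.0) = 0.2710
R = 1 / (1 − 0.2710) = 1 / 0.7290 ≈ 1.37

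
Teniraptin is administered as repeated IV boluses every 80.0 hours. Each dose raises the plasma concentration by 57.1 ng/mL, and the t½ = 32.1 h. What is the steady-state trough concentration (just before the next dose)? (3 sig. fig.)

k = ln 2 / 32.1 = 0.02159 h⁻¹
Fraction remaining after one interval: e^(−kτ) = e^(−0.02159 × 80.0) = 0.1777
R = 1 / (1 − 0.1777) = 1.216
Css,max = 57.1 × 1.216 = 69.44 ng/mL
Css,min = Css,max × e^(−kτ) = 69.44 × 0.1777 ≈ 12.3 ng/mL

12.3 ng/mL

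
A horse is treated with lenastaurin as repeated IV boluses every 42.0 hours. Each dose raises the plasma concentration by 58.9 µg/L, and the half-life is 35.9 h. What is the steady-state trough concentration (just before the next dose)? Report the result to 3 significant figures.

k = ln 2 / 35.9 = 0.01931 h⁻¹
Fraction remaining after one interval: e^(−kτ) = e^(−0.01931 × 42.0) = 0.4444
R = 1 / (1 − 0.4444) = 1.800
Css,max = 58.9 × 1.800 = 106.0 µg/L
Css,min = Css,max × e^(−kτ) = 106.0 × 0.4444 ≈ 47.1 µg/L

47.1 µg/L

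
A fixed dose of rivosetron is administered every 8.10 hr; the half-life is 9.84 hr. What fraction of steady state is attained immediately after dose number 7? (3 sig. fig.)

0.982

k = ln 2 / 9.84 = 0.07044 hr⁻¹
f_n = 1 − e^(−nkτ) = 1 − e^(−7 × 0.07044 × 8.10) = 1 − e^(−3.994) = 1 − 0.01842 ≈ 0.982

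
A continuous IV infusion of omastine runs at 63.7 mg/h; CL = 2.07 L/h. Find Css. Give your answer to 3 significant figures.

Css = infusion rate / CL = 63.7 / 2.07 ≈ 30.8 mg/L

30.8 mg/L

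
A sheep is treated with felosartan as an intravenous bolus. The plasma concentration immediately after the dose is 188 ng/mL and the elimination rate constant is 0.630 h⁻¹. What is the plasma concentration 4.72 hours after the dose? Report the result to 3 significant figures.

C(t) = C₀ e^(−kt) = 188 × e^(−0.6300 × 4.72) = 188 × e^(−2.974) = 188 × 0.05112 ≈ 9.61 ng/mL

9.61 ng/mL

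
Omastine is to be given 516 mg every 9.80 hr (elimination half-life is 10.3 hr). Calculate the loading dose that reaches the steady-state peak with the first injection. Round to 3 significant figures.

k = ln 2 / 10.3 = 0.06730 hr⁻¹
Accumulation ratio R = 1 / (1 − e^(−kτ)) = 1 / (1 − e^(−0.06730×9.80)) = 1 / (1 − 0.5171) = 2.071
Loading dose = maintenance dose × R = 516 × 2.071 ≈ 1070 mg

1070 mg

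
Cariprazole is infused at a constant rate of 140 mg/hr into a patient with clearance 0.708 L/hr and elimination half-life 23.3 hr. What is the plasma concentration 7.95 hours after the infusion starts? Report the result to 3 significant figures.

41.6 µg/mL

Css = rate / CL = 140 / 0.708 = 197.7 µg/mL
k = ln 2 / 23.3 = 0.02975 hr⁻¹
C(t) = Css (1 − e^(−kt)) = 197.7 × (1 − e^(−0.2365)) = 197.7 × 0.2106 ≈ 41.6 µg/mL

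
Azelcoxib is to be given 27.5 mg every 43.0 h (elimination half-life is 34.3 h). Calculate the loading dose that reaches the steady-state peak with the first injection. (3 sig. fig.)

k = ln 2 / 34.3 = 0.02021 h⁻¹
Accumulation ratio R = 1 / (1 − e^(−kτ)) = 1 / (1 − e^(−0.02021×43.0)) = 1 / (1 − 0.4194) = 1.722
Loading dose = maintenance dose × R = 27.5 × 1.722 ≈ 47.4 mg

47.4 mg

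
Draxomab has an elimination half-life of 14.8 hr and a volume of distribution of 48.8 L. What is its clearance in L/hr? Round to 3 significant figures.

k = ln 2 / t½ = ln 2 / 14.8 = 0.04683 hr⁻¹
CL = k · V = 0.04683 × 48.8 ≈ 2.29 L/hr

2.29 L/hr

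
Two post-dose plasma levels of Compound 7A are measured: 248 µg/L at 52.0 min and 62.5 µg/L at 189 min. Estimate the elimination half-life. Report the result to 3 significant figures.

k = ln(C₁/C₂) / (t₂ − t₁) = ln(248/62.5) / (189 − 52.0)
  = 1.378 / 137.0 = 0.01006 min⁻¹
t½ = ln 2 / k = ln 2 / 0.01006 ≈ 68.9 minutes

68.9 minutes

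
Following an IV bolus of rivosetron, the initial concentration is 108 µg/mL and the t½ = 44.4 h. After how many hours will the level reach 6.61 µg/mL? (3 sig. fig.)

k = ln 2 / 44.4 = 0.01561 h⁻¹
C(t) = C₀ e^(−kt)  ⇒  t = ln(C₀/C) / k
t = ln(108/6.61) / 0.01561 = 2.794 / 0.01561 ≈ 179 hours

179 hours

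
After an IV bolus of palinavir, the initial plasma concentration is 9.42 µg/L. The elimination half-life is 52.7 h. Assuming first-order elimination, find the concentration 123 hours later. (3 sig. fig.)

1.87 µg/L

k = ln 2 / 52.7 = 0.01315 h⁻¹
C(t) = C₀ e^(−kt) = 9.42 × e^(−0.01315 × 123) = 9.42 × e^(−1.618) = 9.42 × 0.1983 ≈ 1.87 µg/L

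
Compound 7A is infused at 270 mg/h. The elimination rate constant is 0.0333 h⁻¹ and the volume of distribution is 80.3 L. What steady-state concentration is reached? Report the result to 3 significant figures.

101 µg/mL

CL = k · V = 0.0333 × 80.3 = 2.674 L/h
Css = rate / CL = 270 / 2.674 ≈ 101 µg/mL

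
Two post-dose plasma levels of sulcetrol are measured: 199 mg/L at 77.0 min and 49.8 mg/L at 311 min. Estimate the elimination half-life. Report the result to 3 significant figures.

117 minutes

k = ln(C₁/C₂) / (t₂ − t₁) = ln(199/49.8) / (311 − 77.0)
  = 1.385 / 234.0 = 0.005920 min⁻¹
t½ = ln 2 / k = ln 2 / 0.005920 ≈ 117 minutes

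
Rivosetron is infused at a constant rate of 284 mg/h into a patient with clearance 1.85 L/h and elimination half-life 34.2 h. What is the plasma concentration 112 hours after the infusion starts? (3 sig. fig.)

138 mg/L

Css = rate / CL = 284 / 1.85 = 153.5 mg/L
k = ln 2 / 34.2 = 0.02027 h⁻¹
C(t) = Css (1 − e^(−kt)) = 153.5 × (1 − e^(−2.270)) = 153.5 × 0.8967 ≈ 138 mg/L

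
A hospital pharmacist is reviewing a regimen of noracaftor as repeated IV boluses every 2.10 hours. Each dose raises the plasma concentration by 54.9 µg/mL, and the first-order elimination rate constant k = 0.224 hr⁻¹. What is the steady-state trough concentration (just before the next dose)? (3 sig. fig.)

Fraction remaining after one interval: e^(−kτ) = e^(−0.2240 × 2.10) = 0.6248
R = 1 / (1 − 0.6248) = 2.665
Css,max = 54.9 × 2.665 = 146.3 µg/mL
Css,min = Css,max × e^(−kτ) = 146.3 × 0.6248 ≈ 91.4 µg/mL

91.4 µg/mL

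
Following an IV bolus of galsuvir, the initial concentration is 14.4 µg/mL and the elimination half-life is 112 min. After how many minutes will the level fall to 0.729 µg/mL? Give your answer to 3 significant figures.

k = ln 2 / 112 = 0.006189 min⁻¹
C(t) = C₀ e^(−kt)  ⇒  t = ln(C₀/C) / k
t = ln(14.4/0.729) / 0.006189 = 2.983 / 0.006189 ≈ 482 minutes

482 minutes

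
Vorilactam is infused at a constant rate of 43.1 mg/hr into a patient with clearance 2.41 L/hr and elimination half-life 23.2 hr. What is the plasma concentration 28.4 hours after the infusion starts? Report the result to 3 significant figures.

10.2 mg/L

Css = rate / CL = 43.1 / 2.41 = 17.88 mg/L
k = ln 2 / 23.2 = 0.02988 hr⁻¹
C(t) = Css (1 − e^(−kt)) = 17.88 × (1 − e^(−0.8485)) = 17.88 × 0.5719 ≈ 10.2 mg/L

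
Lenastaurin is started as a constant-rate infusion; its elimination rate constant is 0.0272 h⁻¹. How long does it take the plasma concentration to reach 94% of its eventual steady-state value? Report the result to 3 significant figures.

103 hours

f = 1 − e^(−kt)  ⇒  t = −ln(1 − f) / k
t = −ln(1 − 0.94) / 0.02720 = 2.813 / 0.02720 ≈ 103 hours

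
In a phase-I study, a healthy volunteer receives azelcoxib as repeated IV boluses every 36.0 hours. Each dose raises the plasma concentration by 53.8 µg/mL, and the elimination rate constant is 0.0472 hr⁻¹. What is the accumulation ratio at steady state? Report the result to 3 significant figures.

1.22

Fraction remaining after one interval: e^(−kτ) = e^(−0.04720 × 36.0) = 0.1828
R = 1 / (1 − 0.1828) = 1 / 0.8172 ≈ 1.22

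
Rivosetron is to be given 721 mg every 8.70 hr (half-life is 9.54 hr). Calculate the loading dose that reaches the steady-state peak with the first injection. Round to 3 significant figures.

1540 mg

k = ln 2 / 9.54 = 0.07266 hr⁻¹
Accumulation ratio R = 1 / (1 − e^(−kτ)) = 1 / (1 − e^(−0.07266×8.70)) = 1 / (1 − 0.5315) = 2.134
Loading dose = maintenance dose × R = 721 × 2.134 ≈ 1540 mg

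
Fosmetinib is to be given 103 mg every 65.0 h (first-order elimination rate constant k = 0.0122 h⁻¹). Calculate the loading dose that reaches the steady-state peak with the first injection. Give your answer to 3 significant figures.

188 mg

Accumulation ratio R = 1 / (1 − e^(−kτ)) = 1 / (1 − e^(−0.01220×65.0)) = 1 / (1 − 0.4525) = 1.826
Loading dose = maintenance dose × R = 103 × 1.826 ≈ 188 mg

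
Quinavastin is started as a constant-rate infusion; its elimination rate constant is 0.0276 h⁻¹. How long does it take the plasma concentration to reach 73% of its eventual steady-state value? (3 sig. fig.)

f = 1 − e^(−kt)  ⇒  t = −ln(1 − f) / k
t = −ln(1 − 0.73) / 0.02760 = 1.309 / 0.02760 ≈ 47.4 hours

47.4 hours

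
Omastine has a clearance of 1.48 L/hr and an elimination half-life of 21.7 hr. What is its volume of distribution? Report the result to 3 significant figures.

k = ln 2 / t½ = ln 2 / 21.7 = 0.03194 hr⁻¹
V = CL / k = 1.48 / 0.03194 ≈ 46.3 L

46.3 L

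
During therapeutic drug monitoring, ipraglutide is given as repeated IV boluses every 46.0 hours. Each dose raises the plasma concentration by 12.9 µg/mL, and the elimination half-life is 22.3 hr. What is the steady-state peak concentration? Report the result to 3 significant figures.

k = ln 2 / 22.3 = 0.03108 hr⁻¹
Fraction remaining after one interval: e^(−kτ) = e^(−0.03108 × 46.0) = 0.2394
R = 1 / (1 − 0.2394) = 1.315
Css,max = 12.9 × 1.315 ≈ 17.0 µg/mL

17.0 µg/mL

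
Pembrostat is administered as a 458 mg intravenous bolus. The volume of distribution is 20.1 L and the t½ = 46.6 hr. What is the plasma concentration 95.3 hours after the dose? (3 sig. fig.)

5.52 mg/L

C₀ = dose / V = 458 / 20.1 = 22.79 mg/L
k = ln 2 / 46.6 = 0.01487 hr⁻¹
C(t) = C₀ e^(−kt) = 22.79 × e^(−0.01487 × 95.3) = 22.79 × e^(−1.418) = 22.79 × 0.2423 ≈ 5.52 mg/L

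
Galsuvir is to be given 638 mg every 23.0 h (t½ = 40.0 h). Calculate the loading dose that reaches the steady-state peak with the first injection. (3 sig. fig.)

1940 mg

k = ln 2 / 40.0 = 0.01733 h⁻¹
Accumulation ratio R = 1 / (1 − e^(−kτ)) = 1 / (1 − e^(−0.01733×23.0)) = 1 / (1 − 0.6713) = 3.042
Loading dose = maintenance dose × R = 638 × 3.042 ≈ 1940 mg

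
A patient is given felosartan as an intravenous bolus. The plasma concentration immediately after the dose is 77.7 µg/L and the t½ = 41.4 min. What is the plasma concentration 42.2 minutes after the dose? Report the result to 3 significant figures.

38.3 µg/L

k = ln 2 / 41.4 = 0.01674 min⁻¹
C(t) = C₀ e^(−kt) = 77.7 × e^(−0.01674 × 42.2) = 77.7 × e^(−0.7065) = 77.7 × 0.4933 ≈ 38.3 µg/L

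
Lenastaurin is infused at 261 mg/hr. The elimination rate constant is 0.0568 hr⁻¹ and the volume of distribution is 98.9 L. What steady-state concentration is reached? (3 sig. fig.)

CL = k · V = 0.0568 × 98.9 = 5.618 L/hr
Css = rate / CL = 261 / 5.618 ≈ 46.5 µg/mL

46.5 µg/mL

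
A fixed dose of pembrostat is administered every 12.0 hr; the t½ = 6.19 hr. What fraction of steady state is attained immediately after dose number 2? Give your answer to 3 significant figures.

k = ln 2 / 6.19 = 0.1120 hr⁻¹
f_n = 1 − e^(−nkτ) = 1 − e^(−2 × 0.1120 × 12.0) = 1 − e^(−2.687) = 1 − 0.06805 ≈ 0.932

0.932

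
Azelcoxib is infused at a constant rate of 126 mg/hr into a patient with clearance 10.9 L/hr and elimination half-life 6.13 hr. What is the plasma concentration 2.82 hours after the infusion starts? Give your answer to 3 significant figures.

3.16 mg/L

Css = rate / CL = 126 / 10.9 = 11.56 mg/L
k = ln 2 / 6.13 = 0.1131 hr⁻¹
C(t) = Css (1 − e^(−kt)) = 11.56 × (1 − e^(−0.3189)) = 11.56 × 0.2730 ≈ 3.16 mg/L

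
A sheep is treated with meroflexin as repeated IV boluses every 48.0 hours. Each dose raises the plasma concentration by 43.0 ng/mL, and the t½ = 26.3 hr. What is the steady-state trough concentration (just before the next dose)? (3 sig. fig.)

16.9 ng/mL

k = ln 2 / 26.3 = 0.02636 hr⁻¹
Fraction remaining after one interval: e^(−kτ) = e^(−0.02636 × 48.0) = 0.2822
R = 1 / (1 − 0.2822) = 1.393
Css,max = 43.0 × 1.393 = 59.91 ng/mL
Css,min = Css,max × e^(−kτ) = 59.91 × 0.2822 ≈ 16.9 ng/mL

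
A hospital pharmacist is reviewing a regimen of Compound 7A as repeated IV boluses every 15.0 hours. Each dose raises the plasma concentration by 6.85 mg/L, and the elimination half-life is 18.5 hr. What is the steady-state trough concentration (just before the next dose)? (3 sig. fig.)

k = ln 2 / 18.5 = 0.03747 hr⁻¹
Fraction remaining after one interval: e^(−kτ) = e^(−0.03747 × 15.0) = 0.5701
R = 1 / (1 − 0.5701) = 2.326
Css,max = 6.85 × 2.326 = 15.93 mg/L
Css,min = Css,max × e^(−kτ) = 15.93 × 0.5701 ≈ 9.08 mg/L

9.08 mg/L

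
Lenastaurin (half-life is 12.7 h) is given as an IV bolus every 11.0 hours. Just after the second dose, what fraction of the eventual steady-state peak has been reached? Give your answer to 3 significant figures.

k = ln 2 / 12.7 = 0.05458 h⁻¹
f_n = 1 − e^(−nkτ) = 1 − e^(−2 × 0.05458 × 11.0) = 1 − e^(−1.201) = 1 − 0.3010 ≈ 0.699

0.699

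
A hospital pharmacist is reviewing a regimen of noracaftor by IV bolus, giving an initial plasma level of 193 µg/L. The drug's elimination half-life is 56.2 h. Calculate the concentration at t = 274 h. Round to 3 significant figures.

k = ln 2 / 56.2 = 0.01233 h⁻¹
274 h is 4.875 half-lives, so C = 193 × (1/2)^4.875 = 193 × 0.03407 ≈ 6.58 µg/L

6.58 µg/L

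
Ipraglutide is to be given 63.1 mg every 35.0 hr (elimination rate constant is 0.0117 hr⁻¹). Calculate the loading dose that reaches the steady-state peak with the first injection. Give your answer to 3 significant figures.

Accumulation ratio R = 1 / (1 − e^(−kτ)) = 1 / (1 − e^(−0.01170×35.0)) = 1 / (1 − 0.6640) = 2.976
Loading dose = maintenance dose × R = 63.1 × 2.976 ≈ 188 mg

188 mg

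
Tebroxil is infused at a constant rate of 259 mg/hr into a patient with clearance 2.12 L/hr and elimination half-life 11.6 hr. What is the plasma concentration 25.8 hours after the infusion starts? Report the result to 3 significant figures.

Css = rate / CL = 259 / 2.12 = 122.2 mg/L
k = ln 2 / 11.6 = 0.05975 hr⁻¹
C(t) = Css (1 − e^(−kt)) = 122.2 × (1 − e^(−1.542)) = 122.2 × 0.7860 ≈ 96.0 mg/L

96.0 mg/L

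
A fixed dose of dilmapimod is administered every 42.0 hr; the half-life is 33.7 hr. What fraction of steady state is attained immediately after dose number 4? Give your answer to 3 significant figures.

0.968

k = ln 2 / 33.7 = 0.02057 hr⁻¹
f_n = 1 − e^(−nkτ) = 1 − e^(−4 × 0.02057 × 42.0) = 1 − e^(−3.455) = 1 − 0.03157 ≈ 0.968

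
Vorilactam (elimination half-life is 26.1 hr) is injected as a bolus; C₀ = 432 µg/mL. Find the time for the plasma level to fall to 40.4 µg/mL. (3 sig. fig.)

89.2 hours

k = ln 2 / 26.1 = 0.02656 hr⁻¹
C(t) = C₀ e^(−kt)  ⇒  t = ln(C₀/C) / k
t = ln(432/40.4) / 0.02656 = 2.370 / 0.02656 ≈ 89.2 hours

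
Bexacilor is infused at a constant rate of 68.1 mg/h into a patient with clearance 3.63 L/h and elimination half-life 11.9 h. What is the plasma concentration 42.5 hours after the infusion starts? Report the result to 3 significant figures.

Css = rate / CL = 68.1 / 3.63 = 18.76 mg/L
k = ln 2 / 11.9 = 0.05825 h⁻¹
C(t) = Css (1 − e^(−kt)) = 18.76 × (1 − e^(−2.476)) = 18.76 × 0.9159 ≈ 17.2 mg/L

17.2 mg/L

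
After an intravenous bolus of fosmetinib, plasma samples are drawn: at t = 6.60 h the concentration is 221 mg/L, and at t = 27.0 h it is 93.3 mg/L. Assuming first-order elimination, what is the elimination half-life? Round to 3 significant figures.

16.4 hours

k = ln(C₁/C₂) / (t₂ − t₁) = ln(221/93.3) / (27.0 − 6.60)
  = 0.8623 / 20.40 = 0.04227 h⁻¹
t½ = ln 2 / k = ln 2 / 0.04227 ≈ 16.4 hours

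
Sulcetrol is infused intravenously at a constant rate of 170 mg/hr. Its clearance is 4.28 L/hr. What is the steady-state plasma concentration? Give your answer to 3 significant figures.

39.7 µg/mL

Css = infusion rate / CL = 170 / 4.28 ≈ 39.7 µg/mL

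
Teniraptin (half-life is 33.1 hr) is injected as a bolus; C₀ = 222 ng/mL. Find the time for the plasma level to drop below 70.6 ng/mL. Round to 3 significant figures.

54.7 hours

k = ln 2 / 33.1 = 0.02094 hr⁻¹
C(t) = C₀ e^(−kt)  ⇒  t = ln(C₀/C) / k
t = ln(222/70.6) / 0.02094 = 1.146 / 0.02094 ≈ 54.7 hours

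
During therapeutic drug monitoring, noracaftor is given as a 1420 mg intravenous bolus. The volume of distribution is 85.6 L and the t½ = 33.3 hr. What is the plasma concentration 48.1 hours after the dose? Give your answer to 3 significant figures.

C₀ = dose / V = 1420 / 85.6 = 16.59 µg/mL
k = ln 2 / 33.3 = 0.02082 hr⁻¹
C(t) = C₀ e^(−kt) = 16.59 × e^(−0.02082 × 48.1) = 16.59 × e^(−1.001) = 16.59 × 0.3674 ≈ 6.10 µg/mL

6.10 µg/mL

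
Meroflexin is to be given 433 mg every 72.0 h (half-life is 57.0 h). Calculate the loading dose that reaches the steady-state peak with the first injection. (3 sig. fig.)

k = ln 2 / 57.0 = 0.01216 h⁻¹
Accumulation ratio R = 1 / (1 − e^(−kτ)) = 1 / (1 − e^(−0.01216×72.0)) = 1 / (1 − 0.4166) = 1.714
Loading dose = maintenance dose × R = 433 × 1.714 ≈ 742 mg

742 mg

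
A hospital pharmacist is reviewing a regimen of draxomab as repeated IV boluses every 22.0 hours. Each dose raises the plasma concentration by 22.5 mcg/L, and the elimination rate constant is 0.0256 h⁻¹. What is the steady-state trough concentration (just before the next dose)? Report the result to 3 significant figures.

29.8 mcg/L

Fraction remaining after one interval: e^(−kτ) = e^(−0.02560 × 22.0) = 0.5694
R = 1 / (1 − 0.5694) = 2.322
Css,max = 22.5 × 2.322 = 52.25 mcg/L
Css,min = Css,max × e^(−kτ) = 52.25 × 0.5694 ≈ 29.8 mcg/L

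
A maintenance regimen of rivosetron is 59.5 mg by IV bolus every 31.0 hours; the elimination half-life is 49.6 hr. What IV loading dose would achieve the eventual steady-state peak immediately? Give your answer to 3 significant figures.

k = ln 2 / 49.6 = 0.01397 hr⁻¹
Accumulation ratio R = 1 / (1 − e^(−kτ)) = 1 / (1 − e^(−0.01397×31.0)) = 1 / (1 − 0.6484) = 2.844
Loading dose = maintenance dose × R = 59.5 × 2.844 ≈ 169 mg

169 mg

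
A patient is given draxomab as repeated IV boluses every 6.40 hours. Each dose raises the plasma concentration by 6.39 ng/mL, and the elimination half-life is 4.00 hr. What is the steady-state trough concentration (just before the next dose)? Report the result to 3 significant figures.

3.15 ng/mL

k = ln 2 / 4.00 = 0.1733 hr⁻¹
Fraction remaining after one interval: e^(−kτ) = e^(−0.1733 × 6.40) = 0.3299
R = 1 / (1 − 0.3299) = 1.492
Css,max = 6.39 × 1.492 = 9.536 ng/mL
Css,min = Css,max × e^(−kτ) = 9.536 × 0.3299 ≈ 3.15 ng/mL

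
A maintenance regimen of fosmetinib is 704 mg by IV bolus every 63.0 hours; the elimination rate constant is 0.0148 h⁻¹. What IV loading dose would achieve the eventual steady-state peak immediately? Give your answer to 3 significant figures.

Accumulation ratio R = 1 / (1 − e^(−kτ)) = 1 / (1 − e^(−0.01480×63.0)) = 1 / (1 − 0.3936) = 1.649
Loading dose = maintenance dose × R = 704 × 1.649 ≈ 1160 mg

1160 mg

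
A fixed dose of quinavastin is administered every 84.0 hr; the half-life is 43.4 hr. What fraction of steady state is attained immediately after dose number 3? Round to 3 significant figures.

0.982

k = ln 2 / 43.4 = 0.01597 hr⁻¹
f_n = 1 − e^(−nkτ) = 1 − e^(−3 × 0.01597 × 84.0) = 1 − e^(−4.025) = 1 − 0.01787 ≈ 0.982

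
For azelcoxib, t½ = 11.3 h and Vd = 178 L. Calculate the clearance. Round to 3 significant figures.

k = ln 2 / t½ = ln 2 / 11.3 = 0.06134 h⁻¹
CL = k · V = 0.06134 × 178 ≈ 10.9 L/h

10.9 L/h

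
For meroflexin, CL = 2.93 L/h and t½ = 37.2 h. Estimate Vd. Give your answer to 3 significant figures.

157 L

k = ln 2 / t½ = ln 2 / 37.2 = 0.01863 h⁻¹
V = CL / k = 2.93 / 0.01863 ≈ 157 L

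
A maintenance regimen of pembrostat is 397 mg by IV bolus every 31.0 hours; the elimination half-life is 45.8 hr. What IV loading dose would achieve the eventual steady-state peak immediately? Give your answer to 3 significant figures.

1060 mg

k = ln 2 / 45.8 = 0.01513 hr⁻¹
Accumulation ratio R = 1 / (1 − e^(−kτ)) = 1 / (1 − e^(−0.01513×31.0)) = 1 / (1 − 0.6255) = 2.670
Loading dose = maintenance dose × R = 397 × 2.670 ≈ 1060 mg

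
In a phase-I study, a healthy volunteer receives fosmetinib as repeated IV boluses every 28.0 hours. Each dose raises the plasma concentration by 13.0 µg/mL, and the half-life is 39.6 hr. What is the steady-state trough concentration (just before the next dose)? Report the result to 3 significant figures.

20.6 µg/mL

k = ln 2 / 39.6 = 0.01750 hr⁻¹
Fraction remaining after one interval: e^(−kτ) = e^(−0.01750 × 28.0) = 0.6126
R = 1 / (1 − 0.6126) = 2.581
Css,max = 13.0 × 2.581 = 33.55 µg/mL
Css,min = Css,max × e^(−kτ) = 33.55 × 0.6126 ≈ 20.6 µg/mL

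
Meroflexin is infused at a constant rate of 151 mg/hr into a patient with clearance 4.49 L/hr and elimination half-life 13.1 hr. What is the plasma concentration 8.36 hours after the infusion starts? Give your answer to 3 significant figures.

Css = rate / CL = 151 / 4.49 = 33.63 mg/L
k = ln 2 / 13.1 = 0.05291 hr⁻¹
C(t) = Css (1 − e^(−kt)) = 33.63 × (1 − e^(−0.4423)) = 33.63 × 0.3575 ≈ 12.0 mg/L

12.0 mg/L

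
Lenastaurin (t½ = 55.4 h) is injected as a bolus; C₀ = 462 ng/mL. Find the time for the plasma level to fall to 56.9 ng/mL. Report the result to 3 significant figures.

167 hours

k = ln 2 / 55.4 = 0.01251 h⁻¹
C(t) = C₀ e^(−kt)  ⇒  t = ln(C₀/C) / k
t = ln(462/56.9) / 0.01251 = 2.094 / 0.01251 ≈ 167 hours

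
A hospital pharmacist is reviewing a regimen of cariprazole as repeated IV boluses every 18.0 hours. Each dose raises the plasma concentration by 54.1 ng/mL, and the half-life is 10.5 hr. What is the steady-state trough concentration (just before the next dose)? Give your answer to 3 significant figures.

k = ln 2 / 10.5 = 0.06601 hr⁻¹
Fraction remaining after one interval: e^(−kτ) = e^(−0.06601 × 18.0) = 0.3048
R = 1 / (1 − 0.3048) = 1.438
Css,max = 54.1 × 1.438 = 77.81 ng/mL
Css,min = Css,max × e^(−kτ) = 77.81 × 0.3048 ≈ 23.7 ng/mL

23.7 ng/mL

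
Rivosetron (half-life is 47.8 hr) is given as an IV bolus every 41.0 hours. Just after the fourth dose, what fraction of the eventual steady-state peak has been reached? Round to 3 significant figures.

k = ln 2 / 47.8 = 0.01450 hr⁻¹
f_n = 1 − e^(−nkτ) = 1 − e^(−4 × 0.01450 × 41.0) = 1 − e^(−2.378) = 1 − 0.09272 ≈ 0.907

0.907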